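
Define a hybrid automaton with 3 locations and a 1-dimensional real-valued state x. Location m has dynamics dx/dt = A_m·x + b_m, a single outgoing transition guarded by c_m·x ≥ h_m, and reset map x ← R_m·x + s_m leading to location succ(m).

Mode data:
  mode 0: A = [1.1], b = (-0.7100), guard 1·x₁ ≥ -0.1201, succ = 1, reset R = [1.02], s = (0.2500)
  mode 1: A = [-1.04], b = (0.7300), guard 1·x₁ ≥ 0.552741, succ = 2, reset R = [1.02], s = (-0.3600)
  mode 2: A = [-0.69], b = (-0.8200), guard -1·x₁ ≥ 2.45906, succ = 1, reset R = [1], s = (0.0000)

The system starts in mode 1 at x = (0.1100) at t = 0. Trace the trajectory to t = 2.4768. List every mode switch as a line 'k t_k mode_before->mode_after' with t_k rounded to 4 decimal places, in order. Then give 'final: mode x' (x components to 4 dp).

Mode 1: guard c·x = 0.5527 hit at Δt = 1.3252 (t = 1.3252), x⁻ = (0.5527) → reset → x⁺ = (0.2038), jump to mode 2
Mode 2: flow for 1.1516 to horizon, guard not reached → x = (-0.5595)

1 1.3252 1->2
final: 2 -0.5595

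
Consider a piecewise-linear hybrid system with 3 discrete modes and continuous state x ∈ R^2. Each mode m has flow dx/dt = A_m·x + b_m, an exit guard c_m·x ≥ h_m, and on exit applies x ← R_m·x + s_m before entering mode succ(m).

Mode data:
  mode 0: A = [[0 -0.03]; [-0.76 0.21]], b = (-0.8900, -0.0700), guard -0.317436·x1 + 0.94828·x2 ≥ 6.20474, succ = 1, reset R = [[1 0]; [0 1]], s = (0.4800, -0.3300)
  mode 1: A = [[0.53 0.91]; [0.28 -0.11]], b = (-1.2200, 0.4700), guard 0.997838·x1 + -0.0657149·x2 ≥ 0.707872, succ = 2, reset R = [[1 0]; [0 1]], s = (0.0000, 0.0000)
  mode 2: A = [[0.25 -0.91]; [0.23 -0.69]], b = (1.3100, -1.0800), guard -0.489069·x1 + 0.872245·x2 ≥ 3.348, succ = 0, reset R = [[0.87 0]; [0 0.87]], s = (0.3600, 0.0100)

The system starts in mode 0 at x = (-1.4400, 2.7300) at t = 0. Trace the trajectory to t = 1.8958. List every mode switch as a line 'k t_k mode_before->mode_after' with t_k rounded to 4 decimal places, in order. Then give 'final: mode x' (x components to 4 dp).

Mode 0: guard c·x = 6.2047 hit at Δt = 1.2437 (t = 1.2437), x⁻ = (-2.6970, 5.6403) → reset → x⁺ = (-2.2170, 5.3103), jump to mode 1
Mode 1: flow for 0.6521 to horizon, guard not reached → x = (-0.4424, 4.9998)

1 1.2437 0->1
final: 1 -0.4424 4.9998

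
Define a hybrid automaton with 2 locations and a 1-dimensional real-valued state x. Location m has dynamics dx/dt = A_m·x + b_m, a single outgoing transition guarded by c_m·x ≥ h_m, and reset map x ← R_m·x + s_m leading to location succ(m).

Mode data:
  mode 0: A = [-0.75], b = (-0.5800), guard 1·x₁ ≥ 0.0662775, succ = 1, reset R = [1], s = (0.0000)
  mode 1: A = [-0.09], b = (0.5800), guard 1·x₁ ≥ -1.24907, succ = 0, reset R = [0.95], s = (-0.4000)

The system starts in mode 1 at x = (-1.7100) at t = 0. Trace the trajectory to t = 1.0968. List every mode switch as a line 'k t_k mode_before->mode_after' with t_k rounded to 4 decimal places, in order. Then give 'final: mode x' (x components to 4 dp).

1 0.6465 1->0
final: 0 -1.3535

Mode 1: guard c·x = -1.2491 hit at Δt = 0.6465 (t = 0.6465), x⁻ = (-1.2491) → reset → x⁺ = (-1.5866), jump to mode 0
Mode 0: flow for 0.4503 to horizon, guard not reached → x = (-1.3535)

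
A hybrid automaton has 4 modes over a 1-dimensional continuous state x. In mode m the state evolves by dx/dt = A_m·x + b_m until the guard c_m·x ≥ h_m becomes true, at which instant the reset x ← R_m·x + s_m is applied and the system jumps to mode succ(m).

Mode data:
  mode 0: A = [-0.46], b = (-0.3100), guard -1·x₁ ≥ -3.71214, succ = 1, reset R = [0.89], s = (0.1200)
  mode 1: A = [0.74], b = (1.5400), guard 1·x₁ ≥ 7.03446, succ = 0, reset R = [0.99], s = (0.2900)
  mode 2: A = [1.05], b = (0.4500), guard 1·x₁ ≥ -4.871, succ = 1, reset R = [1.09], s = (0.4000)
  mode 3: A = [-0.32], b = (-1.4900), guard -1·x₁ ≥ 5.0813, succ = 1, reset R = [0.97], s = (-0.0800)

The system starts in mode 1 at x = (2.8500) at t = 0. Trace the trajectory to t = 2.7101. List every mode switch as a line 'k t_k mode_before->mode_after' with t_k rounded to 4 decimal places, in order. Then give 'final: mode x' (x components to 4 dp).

1 0.8303 1->0
2 2.1172 0->1
final: 1 6.4557

Mode 1: guard c·x = 7.0345 hit at Δt = 0.8303 (t = 0.8303), x⁻ = (7.0345) → reset → x⁺ = (7.2541), jump to mode 0
Mode 0: guard c·x = -3.7121 hit at Δt = 1.2869 (t = 2.1172), x⁻ = (3.7121) → reset → x⁺ = (3.4238), jump to mode 1
Mode 1: flow for 0.5929 to horizon, guard not reached → x = (6.4557)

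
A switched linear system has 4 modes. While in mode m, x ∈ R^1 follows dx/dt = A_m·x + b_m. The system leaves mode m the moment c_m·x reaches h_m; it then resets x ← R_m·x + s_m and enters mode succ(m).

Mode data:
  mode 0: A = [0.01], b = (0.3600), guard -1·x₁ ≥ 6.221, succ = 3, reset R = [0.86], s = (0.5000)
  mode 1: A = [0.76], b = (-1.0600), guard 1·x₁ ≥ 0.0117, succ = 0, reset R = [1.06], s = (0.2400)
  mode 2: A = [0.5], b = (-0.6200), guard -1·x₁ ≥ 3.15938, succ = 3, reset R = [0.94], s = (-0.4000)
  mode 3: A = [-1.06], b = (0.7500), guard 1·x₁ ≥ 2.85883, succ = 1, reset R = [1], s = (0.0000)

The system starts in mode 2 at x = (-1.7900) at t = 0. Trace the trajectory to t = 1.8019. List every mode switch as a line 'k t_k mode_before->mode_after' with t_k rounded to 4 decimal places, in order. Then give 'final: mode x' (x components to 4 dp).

Mode 2: guard c·x = 3.1594 hit at Δt = 0.7458 (t = 0.7458), x⁻ = (-3.1594) → reset → x⁺ = (-3.3698), jump to mode 3
Mode 3: flow for 1.0561 to horizon, guard not reached → x = (-0.6235)

1 0.7458 2->3
final: 3 -0.6235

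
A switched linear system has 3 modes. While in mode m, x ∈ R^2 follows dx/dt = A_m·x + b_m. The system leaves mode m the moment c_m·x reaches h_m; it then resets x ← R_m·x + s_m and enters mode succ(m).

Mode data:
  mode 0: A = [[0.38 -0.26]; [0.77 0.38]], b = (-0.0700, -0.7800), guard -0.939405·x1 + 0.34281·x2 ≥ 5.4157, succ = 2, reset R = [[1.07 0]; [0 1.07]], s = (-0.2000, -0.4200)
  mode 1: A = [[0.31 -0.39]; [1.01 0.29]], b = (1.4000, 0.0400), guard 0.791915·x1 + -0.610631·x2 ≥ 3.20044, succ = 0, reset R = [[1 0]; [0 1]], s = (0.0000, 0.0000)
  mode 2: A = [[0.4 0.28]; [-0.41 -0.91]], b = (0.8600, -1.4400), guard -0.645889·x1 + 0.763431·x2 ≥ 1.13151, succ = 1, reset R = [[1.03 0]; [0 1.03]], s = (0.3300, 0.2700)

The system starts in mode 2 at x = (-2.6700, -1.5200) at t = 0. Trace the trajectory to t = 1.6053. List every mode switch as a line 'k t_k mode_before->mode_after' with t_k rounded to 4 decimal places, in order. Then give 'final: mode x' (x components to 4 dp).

Mode 2: guard c·x = 1.1315 hit at Δt = 0.5242 (t = 0.5242), x⁻ = (-3.0010, -1.0568) → reset → x⁺ = (-2.7610, -0.8185), jump to mode 1
Mode 1: flow for 1.0811 to horizon, guard not reached → x = (-0.9280, -3.6923)

1 0.5242 2->1
final: 1 -0.9280 -3.6923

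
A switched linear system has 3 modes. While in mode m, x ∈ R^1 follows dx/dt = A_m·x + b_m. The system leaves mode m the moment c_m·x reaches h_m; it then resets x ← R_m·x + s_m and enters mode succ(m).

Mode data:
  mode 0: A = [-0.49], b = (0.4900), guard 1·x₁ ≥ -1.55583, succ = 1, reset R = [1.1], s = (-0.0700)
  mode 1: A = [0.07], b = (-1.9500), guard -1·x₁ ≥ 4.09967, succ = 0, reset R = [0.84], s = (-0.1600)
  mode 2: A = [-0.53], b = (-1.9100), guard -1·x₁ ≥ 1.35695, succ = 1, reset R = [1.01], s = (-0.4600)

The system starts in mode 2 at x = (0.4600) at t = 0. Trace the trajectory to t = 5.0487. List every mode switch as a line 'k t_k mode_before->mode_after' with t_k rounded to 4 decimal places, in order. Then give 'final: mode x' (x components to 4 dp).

1 1.1181 2->1
2 2.1703 1->0
3 3.3713 0->1
4 4.4471 1->0
final: 0 -2.4284

Mode 2: guard c·x = 1.3570 hit at Δt = 1.1181 (t = 1.1181), x⁻ = (-1.3570) → reset → x⁺ = (-1.8305), jump to mode 1
Mode 1: guard c·x = 4.0997 hit at Δt = 1.0522 (t = 2.1703), x⁻ = (-4.0997) → reset → x⁺ = (-3.6037), jump to mode 0
Mode 0: guard c·x = -1.5558 hit at Δt = 1.2010 (t = 3.3713), x⁻ = (-1.5558) → reset → x⁺ = (-1.7814), jump to mode 1
Mode 1: guard c·x = 4.0997 hit at Δt = 1.0758 (t = 4.4471), x⁻ = (-4.0997) → reset → x⁺ = (-3.6037), jump to mode 0
Mode 0: flow for 0.6016 to horizon, guard not reached → x = (-2.4284)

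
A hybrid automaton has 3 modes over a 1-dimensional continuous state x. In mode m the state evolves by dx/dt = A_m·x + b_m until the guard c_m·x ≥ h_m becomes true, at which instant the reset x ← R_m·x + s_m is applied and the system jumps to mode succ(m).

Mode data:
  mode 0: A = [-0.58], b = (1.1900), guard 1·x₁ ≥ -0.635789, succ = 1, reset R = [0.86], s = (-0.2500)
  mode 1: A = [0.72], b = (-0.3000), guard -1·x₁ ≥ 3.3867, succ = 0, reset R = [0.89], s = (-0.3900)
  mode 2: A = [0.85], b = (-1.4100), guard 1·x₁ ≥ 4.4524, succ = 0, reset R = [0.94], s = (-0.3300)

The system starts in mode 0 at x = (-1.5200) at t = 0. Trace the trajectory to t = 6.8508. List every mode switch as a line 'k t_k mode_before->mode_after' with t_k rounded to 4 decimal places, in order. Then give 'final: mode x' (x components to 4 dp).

1 0.4904 0->1
2 2.0771 1->0
3 3.2979 0->1
4 4.8846 1->0
5 6.1054 0->1
final: 1 -1.6587

Mode 0: guard c·x = -0.6358 hit at Δt = 0.4904 (t = 0.4904), x⁻ = (-0.6358) → reset → x⁺ = (-0.7968), jump to mode 1
Mode 1: guard c·x = 3.3867 hit at Δt = 1.5867 (t = 2.0771), x⁻ = (-3.3867) → reset → x⁺ = (-3.4042), jump to mode 0
Mode 0: guard c·x = -0.6358 hit at Δt = 1.2208 (t = 3.2979), x⁻ = (-0.6358) → reset → x⁺ = (-0.7968), jump to mode 1
Mode 1: guard c·x = 3.3867 hit at Δt = 1.5867 (t = 4.8846), x⁻ = (-3.3867) → reset → x⁺ = (-3.4042), jump to mode 0
Mode 0: guard c·x = -0.6358 hit at Δt = 1.2208 (t = 6.1054), x⁻ = (-0.6358) → reset → x⁺ = (-0.7968), jump to mode 1
Mode 1: flow for 0.7454 to horizon, guard not reached → x = (-1.6587)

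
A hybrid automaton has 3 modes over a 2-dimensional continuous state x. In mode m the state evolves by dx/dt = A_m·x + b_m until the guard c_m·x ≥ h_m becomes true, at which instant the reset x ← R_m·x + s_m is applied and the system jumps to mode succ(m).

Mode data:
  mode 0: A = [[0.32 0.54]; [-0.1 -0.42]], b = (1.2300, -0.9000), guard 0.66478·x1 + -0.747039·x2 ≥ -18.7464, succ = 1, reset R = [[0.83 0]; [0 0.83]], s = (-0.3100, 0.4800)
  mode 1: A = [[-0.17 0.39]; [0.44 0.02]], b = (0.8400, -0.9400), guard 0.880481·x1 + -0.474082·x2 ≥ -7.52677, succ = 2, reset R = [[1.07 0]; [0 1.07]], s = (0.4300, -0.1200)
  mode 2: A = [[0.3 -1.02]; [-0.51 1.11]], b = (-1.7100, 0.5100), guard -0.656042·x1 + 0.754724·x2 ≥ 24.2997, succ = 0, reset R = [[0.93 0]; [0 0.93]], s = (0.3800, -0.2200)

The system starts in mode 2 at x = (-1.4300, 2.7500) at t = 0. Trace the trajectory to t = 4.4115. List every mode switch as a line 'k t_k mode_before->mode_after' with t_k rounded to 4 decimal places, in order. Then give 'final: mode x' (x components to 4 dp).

1 1.1934 2->0
2 1.6152 0->1
3 2.6731 1->2
4 3.2377 2->0
5 3.5904 0->1
final: 1 -3.4879 10.8974

Mode 2: guard c·x = 24.2997 hit at Δt = 1.1934 (t = 1.1934), x⁻ = (-15.9058, 18.3707) → reset → x⁺ = (-14.4124, 16.8648), jump to mode 0
Mode 0: guard c·x = -18.7464 hit at Δt = 0.4218 (t = 1.6152), x⁻ = (-12.1413, 14.2899) → reset → x⁺ = (-10.3873, 12.3406), jump to mode 1
Mode 1: guard c·x = -7.5268 hit at Δt = 1.0579 (t = 2.6731), x⁻ = (-4.0790, 8.3008) → reset → x⁺ = (-3.9345, 8.7619), jump to mode 2
Mode 2: guard c·x = 24.2997 hit at Δt = 0.5646 (t = 3.2377), x⁻ = (-14.1070, 19.9344) → reset → x⁺ = (-12.7395, 18.3190), jump to mode 0
Mode 0: guard c·x = -18.7464 hit at Δt = 0.3526 (t = 3.5904), x⁻ = (-10.3553, 15.8792) → reset → x⁺ = (-8.9049, 13.6597), jump to mode 1
Mode 1: flow for 0.8211 to horizon, guard not reached → x = (-3.4879, 10.8974)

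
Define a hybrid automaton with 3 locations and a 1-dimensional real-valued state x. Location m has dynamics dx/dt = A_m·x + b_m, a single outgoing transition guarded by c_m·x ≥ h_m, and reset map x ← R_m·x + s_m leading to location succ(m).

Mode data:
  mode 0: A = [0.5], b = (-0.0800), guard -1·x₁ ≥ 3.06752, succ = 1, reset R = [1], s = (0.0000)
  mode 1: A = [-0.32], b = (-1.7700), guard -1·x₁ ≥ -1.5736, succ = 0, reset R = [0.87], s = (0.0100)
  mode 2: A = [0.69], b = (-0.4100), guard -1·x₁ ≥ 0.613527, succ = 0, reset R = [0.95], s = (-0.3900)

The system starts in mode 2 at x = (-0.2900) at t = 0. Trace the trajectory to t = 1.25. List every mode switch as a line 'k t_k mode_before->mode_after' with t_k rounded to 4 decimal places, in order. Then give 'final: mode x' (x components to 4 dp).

1 0.4519 2->0
final: 0 -1.5284

Mode 2: guard c·x = 0.6135 hit at Δt = 0.4519 (t = 0.4519), x⁻ = (-0.6135) → reset → x⁺ = (-0.9729), jump to mode 0
Mode 0: flow for 0.7981 to horizon, guard not reached → x = (-1.5284)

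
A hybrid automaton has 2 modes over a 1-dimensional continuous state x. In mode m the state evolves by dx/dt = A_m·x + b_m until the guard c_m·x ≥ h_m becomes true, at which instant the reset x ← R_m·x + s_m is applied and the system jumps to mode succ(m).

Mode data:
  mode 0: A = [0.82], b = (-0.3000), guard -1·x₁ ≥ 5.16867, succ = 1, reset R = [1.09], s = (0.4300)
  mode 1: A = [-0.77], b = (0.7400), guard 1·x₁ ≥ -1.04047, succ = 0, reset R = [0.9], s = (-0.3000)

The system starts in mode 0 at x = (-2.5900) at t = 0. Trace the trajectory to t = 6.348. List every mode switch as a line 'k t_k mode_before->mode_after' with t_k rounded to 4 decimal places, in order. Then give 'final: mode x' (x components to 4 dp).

1 0.7649 0->1
2 2.2259 1->0
3 3.7376 0->1
4 5.1986 1->0
final: 0 -3.7463

Mode 0: guard c·x = 5.1687 hit at Δt = 0.7649 (t = 0.7649), x⁻ = (-5.1687) → reset → x⁺ = (-5.2039), jump to mode 1
Mode 1: guard c·x = -1.0405 hit at Δt = 1.4610 (t = 2.2259), x⁻ = (-1.0405) → reset → x⁺ = (-1.2364), jump to mode 0
Mode 0: guard c·x = 5.1687 hit at Δt = 1.5117 (t = 3.7376), x⁻ = (-5.1687) → reset → x⁺ = (-5.2039), jump to mode 1
Mode 1: guard c·x = -1.0405 hit at Δt = 1.4610 (t = 5.1986), x⁻ = (-1.0405) → reset → x⁺ = (-1.2364), jump to mode 0
Mode 0: flow for 1.1494 to horizon, guard not reached → x = (-3.7463)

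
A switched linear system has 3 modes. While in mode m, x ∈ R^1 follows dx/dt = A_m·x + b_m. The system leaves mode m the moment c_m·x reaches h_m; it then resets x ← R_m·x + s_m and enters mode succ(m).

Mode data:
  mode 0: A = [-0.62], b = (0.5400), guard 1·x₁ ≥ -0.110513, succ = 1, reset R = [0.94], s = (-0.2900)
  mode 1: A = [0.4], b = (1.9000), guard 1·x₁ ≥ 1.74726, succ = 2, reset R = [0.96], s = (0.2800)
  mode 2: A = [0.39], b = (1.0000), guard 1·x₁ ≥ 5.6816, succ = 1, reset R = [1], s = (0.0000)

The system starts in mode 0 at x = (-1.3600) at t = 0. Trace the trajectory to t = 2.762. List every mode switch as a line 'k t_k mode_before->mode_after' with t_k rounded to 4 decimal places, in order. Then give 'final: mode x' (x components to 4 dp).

1 1.3244 0->1
2 2.3239 1->2
final: 2 2.7998

Mode 0: guard c·x = -0.1105 hit at Δt = 1.3244 (t = 1.3244), x⁻ = (-0.1105) → reset → x⁺ = (-0.3939), jump to mode 1
Mode 1: guard c·x = 1.7473 hit at Δt = 0.9995 (t = 2.3239), x⁻ = (1.7473) → reset → x⁺ = (1.9574), jump to mode 2
Mode 2: flow for 0.4381 to horizon, guard not reached → x = (2.7998)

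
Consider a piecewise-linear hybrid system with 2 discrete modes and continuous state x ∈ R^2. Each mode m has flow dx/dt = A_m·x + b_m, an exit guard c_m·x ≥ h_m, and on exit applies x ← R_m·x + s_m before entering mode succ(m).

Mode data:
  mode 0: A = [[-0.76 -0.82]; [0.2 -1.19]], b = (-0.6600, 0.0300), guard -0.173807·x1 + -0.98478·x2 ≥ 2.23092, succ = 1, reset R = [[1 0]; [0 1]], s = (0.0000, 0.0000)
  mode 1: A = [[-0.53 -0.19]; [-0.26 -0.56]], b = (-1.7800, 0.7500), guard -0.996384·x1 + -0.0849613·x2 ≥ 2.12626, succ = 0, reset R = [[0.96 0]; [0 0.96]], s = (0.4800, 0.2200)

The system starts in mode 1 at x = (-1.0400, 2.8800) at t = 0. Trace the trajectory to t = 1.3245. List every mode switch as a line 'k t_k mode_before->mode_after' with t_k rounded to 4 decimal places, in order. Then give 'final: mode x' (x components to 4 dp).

Mode 1: guard c·x = 2.1263 hit at Δt = 0.9664 (t = 0.9664), x⁻ = (-2.3547, 2.5884) → reset → x⁺ = (-1.7805, 2.7049), jump to mode 0
Mode 0: flow for 0.3581 to horizon, guard not reached → x = (-2.1090, 1.6591)

1 0.9664 1->0
final: 0 -2.1090 1.6591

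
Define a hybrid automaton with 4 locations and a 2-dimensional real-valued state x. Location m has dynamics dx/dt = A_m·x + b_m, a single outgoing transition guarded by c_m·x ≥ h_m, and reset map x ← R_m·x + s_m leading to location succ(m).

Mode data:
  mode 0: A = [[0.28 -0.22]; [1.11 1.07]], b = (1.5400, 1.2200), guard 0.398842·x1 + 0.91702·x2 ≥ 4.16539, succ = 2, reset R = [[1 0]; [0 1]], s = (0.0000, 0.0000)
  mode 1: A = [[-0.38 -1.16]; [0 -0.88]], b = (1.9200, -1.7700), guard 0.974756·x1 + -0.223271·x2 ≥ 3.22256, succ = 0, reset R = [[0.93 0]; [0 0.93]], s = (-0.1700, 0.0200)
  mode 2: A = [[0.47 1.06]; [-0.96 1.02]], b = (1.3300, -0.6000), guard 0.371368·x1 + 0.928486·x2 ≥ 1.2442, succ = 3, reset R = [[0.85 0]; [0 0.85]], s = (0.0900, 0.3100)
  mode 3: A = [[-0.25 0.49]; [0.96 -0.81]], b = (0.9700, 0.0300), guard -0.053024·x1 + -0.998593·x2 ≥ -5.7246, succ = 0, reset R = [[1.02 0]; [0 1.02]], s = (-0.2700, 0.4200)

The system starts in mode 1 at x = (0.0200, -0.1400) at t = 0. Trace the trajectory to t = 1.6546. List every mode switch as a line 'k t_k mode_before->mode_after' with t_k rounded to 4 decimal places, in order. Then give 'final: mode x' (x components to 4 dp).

1 1.2493 1->0
final: 0 3.6354 0.3972

Mode 1: guard c·x = 3.2226 hit at Δt = 1.2493 (t = 1.2493), x⁻ = (2.9881, -1.3881) → reset → x⁺ = (2.6089, -1.2709), jump to mode 0
Mode 0: flow for 0.4053 to horizon, guard not reached → x = (3.6354, 0.3972)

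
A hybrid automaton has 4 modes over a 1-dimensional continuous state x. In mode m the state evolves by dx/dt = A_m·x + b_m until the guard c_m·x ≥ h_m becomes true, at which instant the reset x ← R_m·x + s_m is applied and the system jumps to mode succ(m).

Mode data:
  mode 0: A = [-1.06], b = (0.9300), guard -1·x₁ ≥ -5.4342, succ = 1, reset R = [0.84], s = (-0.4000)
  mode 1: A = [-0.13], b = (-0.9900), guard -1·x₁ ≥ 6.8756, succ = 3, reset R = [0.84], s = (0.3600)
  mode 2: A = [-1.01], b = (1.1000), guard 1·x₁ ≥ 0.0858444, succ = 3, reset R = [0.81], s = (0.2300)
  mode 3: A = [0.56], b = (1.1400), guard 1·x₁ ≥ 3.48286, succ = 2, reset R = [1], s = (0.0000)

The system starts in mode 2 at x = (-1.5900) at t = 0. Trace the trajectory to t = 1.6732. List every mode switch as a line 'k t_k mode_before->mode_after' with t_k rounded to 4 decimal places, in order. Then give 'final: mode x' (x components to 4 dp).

Mode 2: guard c·x = 0.0858 hit at Δt = 0.9725 (t = 0.9725), x⁻ = (0.0858) → reset → x⁺ = (0.2995), jump to mode 3
Mode 3: flow for 0.7007 to horizon, guard not reached → x = (1.4217)

1 0.9725 2->3
final: 3 1.4217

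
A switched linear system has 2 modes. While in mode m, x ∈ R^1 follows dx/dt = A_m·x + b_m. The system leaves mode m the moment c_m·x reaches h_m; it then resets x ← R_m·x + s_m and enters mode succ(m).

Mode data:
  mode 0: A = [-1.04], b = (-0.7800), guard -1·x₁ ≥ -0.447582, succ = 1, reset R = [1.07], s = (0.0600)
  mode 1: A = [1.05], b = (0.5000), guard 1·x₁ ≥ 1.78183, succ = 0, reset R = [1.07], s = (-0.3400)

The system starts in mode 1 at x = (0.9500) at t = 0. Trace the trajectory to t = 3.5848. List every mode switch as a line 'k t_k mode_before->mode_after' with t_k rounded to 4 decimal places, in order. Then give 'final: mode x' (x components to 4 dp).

Mode 1: guard c·x = 1.7818 hit at Δt = 0.4376 (t = 0.4376), x⁻ = (1.7818) → reset → x⁺ = (1.5666), jump to mode 0
Mode 0: guard c·x = -0.4476 hit at Δt = 0.6344 (t = 1.0720), x⁻ = (0.4476) → reset → x⁺ = (0.5389), jump to mode 1
Mode 1: guard c·x = 1.7818 hit at Δt = 0.7614 (t = 1.8334), x⁻ = (1.7818) → reset → x⁺ = (1.5666), jump to mode 0
Mode 0: guard c·x = -0.4476 hit at Δt = 0.6344 (t = 2.4678), x⁻ = (0.4476) → reset → x⁺ = (0.5389), jump to mode 1
Mode 1: guard c·x = 1.7818 hit at Δt = 0.7614 (t = 3.2293), x⁻ = (1.7818) → reset → x⁺ = (1.5666), jump to mode 0
Mode 0: flow for 0.3555 to horizon, guard not reached → x = (0.8505)

1 0.4376 1->0
2 1.0720 0->1
3 1.8334 1->0
4 2.4678 0->1
5 3.2293 1->0
final: 0 0.8505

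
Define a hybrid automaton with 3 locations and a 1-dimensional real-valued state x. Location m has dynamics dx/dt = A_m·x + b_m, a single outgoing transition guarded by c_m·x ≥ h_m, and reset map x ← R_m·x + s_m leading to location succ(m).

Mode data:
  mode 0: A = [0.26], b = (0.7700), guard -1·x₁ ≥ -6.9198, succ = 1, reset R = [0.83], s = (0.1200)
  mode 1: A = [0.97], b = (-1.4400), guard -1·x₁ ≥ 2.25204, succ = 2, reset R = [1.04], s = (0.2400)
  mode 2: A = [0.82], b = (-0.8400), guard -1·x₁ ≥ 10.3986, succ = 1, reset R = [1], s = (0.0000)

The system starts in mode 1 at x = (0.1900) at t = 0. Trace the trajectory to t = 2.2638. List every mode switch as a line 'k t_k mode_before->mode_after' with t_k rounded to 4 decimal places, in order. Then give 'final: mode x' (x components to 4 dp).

1 1.0928 1->2
final: 2 -7.1429

Mode 1: guard c·x = 2.2520 hit at Δt = 1.0928 (t = 1.0928), x⁻ = (-2.2520) → reset → x⁺ = (-2.1021), jump to mode 2
Mode 2: flow for 1.1710 to horizon, guard not reached → x = (-7.1429)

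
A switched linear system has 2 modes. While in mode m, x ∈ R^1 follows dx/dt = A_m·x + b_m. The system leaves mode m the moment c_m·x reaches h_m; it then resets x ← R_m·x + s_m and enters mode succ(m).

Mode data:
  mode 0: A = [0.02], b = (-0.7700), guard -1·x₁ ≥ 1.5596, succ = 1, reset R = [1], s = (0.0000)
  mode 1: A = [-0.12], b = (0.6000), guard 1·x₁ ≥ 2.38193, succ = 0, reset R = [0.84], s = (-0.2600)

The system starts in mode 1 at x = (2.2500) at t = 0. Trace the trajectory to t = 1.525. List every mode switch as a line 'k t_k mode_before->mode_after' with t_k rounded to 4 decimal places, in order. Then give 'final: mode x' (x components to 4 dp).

Mode 1: guard c·x = 2.3819 hit at Δt = 0.4097 (t = 0.4097), x⁻ = (2.3819) → reset → x⁺ = (1.7408), jump to mode 0
Mode 0: flow for 1.1153 to horizon, guard not reached → x = (0.9117)

1 0.4097 1->0
final: 0 0.9117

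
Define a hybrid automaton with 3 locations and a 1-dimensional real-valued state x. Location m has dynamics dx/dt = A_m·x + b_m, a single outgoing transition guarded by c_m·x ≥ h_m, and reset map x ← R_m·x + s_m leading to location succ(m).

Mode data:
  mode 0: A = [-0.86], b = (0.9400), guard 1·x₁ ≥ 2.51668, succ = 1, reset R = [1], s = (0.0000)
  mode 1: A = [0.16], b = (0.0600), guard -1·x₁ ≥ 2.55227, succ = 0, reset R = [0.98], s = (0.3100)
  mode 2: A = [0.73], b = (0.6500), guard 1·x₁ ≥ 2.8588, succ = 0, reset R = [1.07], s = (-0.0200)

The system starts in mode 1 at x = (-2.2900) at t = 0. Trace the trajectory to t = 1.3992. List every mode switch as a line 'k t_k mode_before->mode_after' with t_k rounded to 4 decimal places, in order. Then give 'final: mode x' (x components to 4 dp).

1 0.8022 1->0
final: 0 -0.8724

Mode 1: guard c·x = 2.5523 hit at Δt = 0.8022 (t = 0.8022), x⁻ = (-2.5523) → reset → x⁺ = (-2.1912), jump to mode 0
Mode 0: flow for 0.5970 to horizon, guard not reached → x = (-0.8724)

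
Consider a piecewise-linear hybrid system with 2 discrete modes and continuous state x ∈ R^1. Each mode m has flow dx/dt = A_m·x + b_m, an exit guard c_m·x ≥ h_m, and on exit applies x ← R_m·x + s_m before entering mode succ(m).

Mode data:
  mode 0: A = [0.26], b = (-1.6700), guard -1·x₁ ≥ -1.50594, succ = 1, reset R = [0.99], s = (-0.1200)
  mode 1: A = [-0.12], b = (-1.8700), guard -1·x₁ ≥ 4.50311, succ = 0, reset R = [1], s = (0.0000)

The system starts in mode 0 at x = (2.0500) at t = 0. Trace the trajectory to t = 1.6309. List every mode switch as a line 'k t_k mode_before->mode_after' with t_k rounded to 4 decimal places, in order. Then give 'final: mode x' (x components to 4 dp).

Mode 0: guard c·x = -1.5059 hit at Δt = 0.4510 (t = 0.4510), x⁻ = (1.5059) → reset → x⁺ = (1.3709), jump to mode 1
Mode 1: flow for 1.1799 to horizon, guard not reached → x = (-0.8674)

1 0.4510 0->1
final: 1 -0.8674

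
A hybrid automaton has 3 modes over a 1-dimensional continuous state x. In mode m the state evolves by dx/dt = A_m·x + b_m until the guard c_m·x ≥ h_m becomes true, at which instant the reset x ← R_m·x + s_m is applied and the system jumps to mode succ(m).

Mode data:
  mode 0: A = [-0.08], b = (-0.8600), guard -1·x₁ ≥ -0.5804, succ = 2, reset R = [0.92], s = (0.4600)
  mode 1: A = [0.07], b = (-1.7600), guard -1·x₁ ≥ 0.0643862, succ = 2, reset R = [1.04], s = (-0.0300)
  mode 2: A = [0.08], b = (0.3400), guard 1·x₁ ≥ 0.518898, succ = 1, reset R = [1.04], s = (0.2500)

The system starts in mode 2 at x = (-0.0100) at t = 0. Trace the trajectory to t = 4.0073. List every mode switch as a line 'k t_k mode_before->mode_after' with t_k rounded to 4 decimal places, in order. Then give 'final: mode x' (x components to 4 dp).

Mode 2: guard c·x = 0.5189 hit at Δt = 1.4694 (t = 1.4694), x⁻ = (0.5189) → reset → x⁺ = (0.7897), jump to mode 1
Mode 1: guard c·x = 0.0644 hit at Δt = 0.4924 (t = 1.9618), x⁻ = (-0.0644) → reset → x⁺ = (-0.0970), jump to mode 2
Mode 2: guard c·x = 0.5189 hit at Δt = 1.7284 (t = 3.6902), x⁻ = (0.5189) → reset → x⁺ = (0.7897), jump to mode 1
Mode 1: flow for 0.3171 to horizon, guard not reached → x = (0.2431)

1 1.4694 2->1
2 1.9618 1->2
3 3.6902 2->1
final: 1 0.2431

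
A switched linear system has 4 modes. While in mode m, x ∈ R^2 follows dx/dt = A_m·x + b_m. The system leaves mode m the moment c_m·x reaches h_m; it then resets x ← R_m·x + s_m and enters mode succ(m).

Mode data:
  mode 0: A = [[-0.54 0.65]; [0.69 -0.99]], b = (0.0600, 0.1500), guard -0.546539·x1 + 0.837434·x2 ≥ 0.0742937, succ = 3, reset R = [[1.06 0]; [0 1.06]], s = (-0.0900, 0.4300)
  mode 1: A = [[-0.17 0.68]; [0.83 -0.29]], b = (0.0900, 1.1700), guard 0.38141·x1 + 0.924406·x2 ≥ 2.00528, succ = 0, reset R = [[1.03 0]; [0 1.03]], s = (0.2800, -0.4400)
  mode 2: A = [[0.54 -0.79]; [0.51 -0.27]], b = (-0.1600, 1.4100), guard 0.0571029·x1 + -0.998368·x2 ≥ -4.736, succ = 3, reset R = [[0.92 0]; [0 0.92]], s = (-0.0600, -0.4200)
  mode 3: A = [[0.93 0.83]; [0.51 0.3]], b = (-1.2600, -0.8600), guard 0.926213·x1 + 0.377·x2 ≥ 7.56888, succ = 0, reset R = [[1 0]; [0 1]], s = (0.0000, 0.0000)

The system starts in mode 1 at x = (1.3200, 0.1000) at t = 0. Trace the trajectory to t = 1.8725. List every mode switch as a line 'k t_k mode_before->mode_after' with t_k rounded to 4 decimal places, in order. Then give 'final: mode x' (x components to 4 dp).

Mode 1: guard c·x = 2.0053 hit at Δt = 0.6724 (t = 0.6724), x⁻ = (1.5930, 1.5120) → reset → x⁺ = (1.9208, 1.1174), jump to mode 0
Mode 0: guard c·x = 0.0743 hit at Δt = 0.6590 (t = 1.3314), x⁻ = (1.8159, 1.2738) → reset → x⁺ = (1.8348, 1.7803), jump to mode 3
Mode 3: flow for 0.5411 to horizon, guard not reached → x = (3.3111, 2.3293)

1 0.6724 1->0
2 1.3314 0->3
final: 3 3.3111 2.3293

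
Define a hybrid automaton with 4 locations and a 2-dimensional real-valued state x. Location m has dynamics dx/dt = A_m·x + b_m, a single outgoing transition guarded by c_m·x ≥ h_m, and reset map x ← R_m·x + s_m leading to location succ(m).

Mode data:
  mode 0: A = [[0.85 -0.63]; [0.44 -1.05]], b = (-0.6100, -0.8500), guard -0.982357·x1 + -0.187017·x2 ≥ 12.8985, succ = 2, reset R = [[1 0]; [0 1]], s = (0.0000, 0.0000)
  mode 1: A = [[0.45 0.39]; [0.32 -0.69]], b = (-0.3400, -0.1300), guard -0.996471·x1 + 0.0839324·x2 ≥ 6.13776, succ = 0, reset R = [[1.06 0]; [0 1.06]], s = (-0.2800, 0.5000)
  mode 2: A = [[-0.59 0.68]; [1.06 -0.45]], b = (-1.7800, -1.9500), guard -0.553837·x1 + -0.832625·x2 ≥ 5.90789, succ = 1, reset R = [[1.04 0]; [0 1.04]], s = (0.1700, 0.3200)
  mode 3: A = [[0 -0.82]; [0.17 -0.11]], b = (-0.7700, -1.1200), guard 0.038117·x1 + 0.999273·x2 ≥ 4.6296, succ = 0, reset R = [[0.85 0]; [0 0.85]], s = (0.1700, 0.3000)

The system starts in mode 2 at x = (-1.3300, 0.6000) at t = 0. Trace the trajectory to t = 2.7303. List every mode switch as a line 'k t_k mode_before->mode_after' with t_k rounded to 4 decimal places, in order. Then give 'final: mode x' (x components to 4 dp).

Mode 2: guard c·x = 5.9079 hit at Δt = 1.4499 (t = 1.4499), x⁻ = (-3.8180, -4.5559) → reset → x⁺ = (-3.8007, -4.4181), jump to mode 1
Mode 1: guard c·x = 6.1378 hit at Δt = 0.6373 (t = 2.0872), x⁻ = (-6.4770, -3.7689) → reset → x⁺ = (-7.1456, -3.4951), jump to mode 0
Mode 0: flow for 0.6431 to horizon, guard not reached → x = (-10.8775, -4.0425)

1 1.4499 2->1
2 2.0872 1->0
final: 0 -10.8775 -4.0425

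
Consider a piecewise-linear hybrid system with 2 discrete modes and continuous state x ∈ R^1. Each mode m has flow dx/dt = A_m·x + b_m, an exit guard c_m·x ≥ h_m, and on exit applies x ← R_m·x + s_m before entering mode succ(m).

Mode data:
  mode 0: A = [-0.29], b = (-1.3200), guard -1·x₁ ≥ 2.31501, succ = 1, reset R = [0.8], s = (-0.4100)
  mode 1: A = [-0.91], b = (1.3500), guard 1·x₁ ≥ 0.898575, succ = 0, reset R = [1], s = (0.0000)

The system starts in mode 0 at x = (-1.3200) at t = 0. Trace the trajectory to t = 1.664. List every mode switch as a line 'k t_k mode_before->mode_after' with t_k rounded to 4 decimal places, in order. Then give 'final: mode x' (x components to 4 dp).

Mode 0: guard c·x = 2.3150 hit at Δt = 1.2690 (t = 1.2690), x⁻ = (-2.3150) → reset → x⁺ = (-2.2620), jump to mode 1
Mode 1: flow for 0.3950 to horizon, guard not reached → x = (-1.1311)

1 1.2690 0->1
final: 1 -1.1311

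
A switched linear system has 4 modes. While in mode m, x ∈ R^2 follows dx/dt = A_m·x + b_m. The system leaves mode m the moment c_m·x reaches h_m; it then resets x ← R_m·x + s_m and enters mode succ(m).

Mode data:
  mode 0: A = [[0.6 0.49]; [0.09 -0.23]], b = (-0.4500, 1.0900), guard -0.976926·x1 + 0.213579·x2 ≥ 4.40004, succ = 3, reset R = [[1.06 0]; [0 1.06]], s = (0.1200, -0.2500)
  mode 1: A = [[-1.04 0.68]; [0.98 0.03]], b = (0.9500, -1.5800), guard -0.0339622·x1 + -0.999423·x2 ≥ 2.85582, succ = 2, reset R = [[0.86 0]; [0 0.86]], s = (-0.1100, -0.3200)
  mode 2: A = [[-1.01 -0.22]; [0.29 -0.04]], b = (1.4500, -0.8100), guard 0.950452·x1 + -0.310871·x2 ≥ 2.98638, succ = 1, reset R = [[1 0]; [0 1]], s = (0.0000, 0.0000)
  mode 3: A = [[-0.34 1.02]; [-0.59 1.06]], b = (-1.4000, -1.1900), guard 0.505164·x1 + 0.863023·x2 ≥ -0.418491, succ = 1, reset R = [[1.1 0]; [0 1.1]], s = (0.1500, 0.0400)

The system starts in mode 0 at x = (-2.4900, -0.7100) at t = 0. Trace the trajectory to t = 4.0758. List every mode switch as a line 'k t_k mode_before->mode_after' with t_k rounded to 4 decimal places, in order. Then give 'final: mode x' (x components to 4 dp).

Mode 0: guard c·x = 4.4000 hit at Δt = 0.7516 (t = 0.7516), x⁻ = (-4.5173, -0.0609) → reset → x⁺ = (-4.6683, -0.3146), jump to mode 3
Mode 3: guard c·x = -0.4185 hit at Δt = 1.0272 (t = 1.7788), x⁻ = (-3.9262, 1.8132) → reset → x⁺ = (-4.1688, 2.0346), jump to mode 1
Mode 1: guard c·x = 2.8558 hit at Δt = 1.4707 (t = 3.2495), x⁻ = (-0.8542, -2.8284) → reset → x⁺ = (-0.8446, -2.7525), jump to mode 2
Mode 2: flow for 0.8263 to horizon, guard not reached → x = (0.8275, -3.2971)

1 0.7516 0->3
2 1.7788 3->1
3 3.2495 1->2
final: 2 0.8275 -3.2971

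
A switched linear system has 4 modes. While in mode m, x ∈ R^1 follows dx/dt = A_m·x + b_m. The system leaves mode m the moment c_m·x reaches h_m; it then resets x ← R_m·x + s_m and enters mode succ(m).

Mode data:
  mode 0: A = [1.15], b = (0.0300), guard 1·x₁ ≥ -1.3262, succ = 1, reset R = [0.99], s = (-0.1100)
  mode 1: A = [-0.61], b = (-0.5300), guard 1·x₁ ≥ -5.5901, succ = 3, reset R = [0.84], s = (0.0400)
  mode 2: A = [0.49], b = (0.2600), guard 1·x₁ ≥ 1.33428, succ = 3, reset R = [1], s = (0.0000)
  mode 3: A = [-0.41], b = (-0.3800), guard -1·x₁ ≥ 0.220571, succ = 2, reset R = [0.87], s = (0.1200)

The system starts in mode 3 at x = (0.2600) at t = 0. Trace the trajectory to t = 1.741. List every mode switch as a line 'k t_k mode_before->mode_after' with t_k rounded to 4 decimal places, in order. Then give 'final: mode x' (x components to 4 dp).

1 1.2660 3->2
final: 2 0.0483

Mode 3: guard c·x = 0.2206 hit at Δt = 1.2660 (t = 1.2660), x⁻ = (-0.2206) → reset → x⁺ = (-0.0719), jump to mode 2
Mode 2: flow for 0.4750 to horizon, guard not reached → x = (0.0483)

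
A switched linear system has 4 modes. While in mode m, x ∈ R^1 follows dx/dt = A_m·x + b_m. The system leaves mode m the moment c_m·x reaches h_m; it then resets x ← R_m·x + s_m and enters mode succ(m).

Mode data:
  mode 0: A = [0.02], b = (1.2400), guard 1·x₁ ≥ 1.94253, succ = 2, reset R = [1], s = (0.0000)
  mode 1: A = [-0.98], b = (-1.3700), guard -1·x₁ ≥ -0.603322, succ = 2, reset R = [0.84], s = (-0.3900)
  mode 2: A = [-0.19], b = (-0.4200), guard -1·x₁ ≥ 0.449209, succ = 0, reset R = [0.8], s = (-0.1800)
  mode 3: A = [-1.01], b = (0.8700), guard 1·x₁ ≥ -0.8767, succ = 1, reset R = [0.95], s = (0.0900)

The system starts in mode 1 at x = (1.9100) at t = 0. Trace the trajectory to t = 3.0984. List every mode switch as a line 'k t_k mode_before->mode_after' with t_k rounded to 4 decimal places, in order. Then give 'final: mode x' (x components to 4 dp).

Mode 1: guard c·x = -0.6033 hit at Δt = 0.5128 (t = 0.5128), x⁻ = (0.6033) → reset → x⁺ = (0.1168), jump to mode 2
Mode 2: guard c·x = 0.4492 hit at Δt = 1.4666 (t = 1.9794), x⁻ = (-0.4492) → reset → x⁺ = (-0.5394), jump to mode 0
Mode 0: flow for 1.1190 to horizon, guard not reached → x = (0.8516)

1 0.5128 1->2
2 1.9794 2->0
final: 0 0.8516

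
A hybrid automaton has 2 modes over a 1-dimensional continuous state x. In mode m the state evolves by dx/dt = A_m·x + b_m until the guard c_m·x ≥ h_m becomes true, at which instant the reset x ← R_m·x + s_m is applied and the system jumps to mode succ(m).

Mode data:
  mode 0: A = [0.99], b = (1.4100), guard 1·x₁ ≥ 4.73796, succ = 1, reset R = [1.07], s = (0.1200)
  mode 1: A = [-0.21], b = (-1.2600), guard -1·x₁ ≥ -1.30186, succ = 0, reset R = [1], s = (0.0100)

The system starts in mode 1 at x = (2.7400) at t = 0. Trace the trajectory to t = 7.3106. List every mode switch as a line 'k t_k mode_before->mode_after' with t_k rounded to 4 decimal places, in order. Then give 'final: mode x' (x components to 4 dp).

1 0.8561 1->0
2 1.6762 0->1
3 3.7089 1->0
4 4.5290 0->1
5 6.5616 1->0
final: 0 4.3191

Mode 1: guard c·x = -1.3019 hit at Δt = 0.8561 (t = 0.8561), x⁻ = (1.3019) → reset → x⁺ = (1.3119), jump to mode 0
Mode 0: guard c·x = 4.7380 hit at Δt = 0.8201 (t = 1.6762), x⁻ = (4.7380) → reset → x⁺ = (5.1896), jump to mode 1
Mode 1: guard c·x = -1.3019 hit at Δt = 2.0327 (t = 3.7089), x⁻ = (1.3019) → reset → x⁺ = (1.3119), jump to mode 0
Mode 0: guard c·x = 4.7380 hit at Δt = 0.8201 (t = 4.5290), x⁻ = (4.7380) → reset → x⁺ = (5.1896), jump to mode 1
Mode 1: guard c·x = -1.3019 hit at Δt = 2.0327 (t = 6.5616), x⁻ = (1.3019) → reset → x⁺ = (1.3119), jump to mode 0
Mode 0: flow for 0.7490 to horizon, guard not reached → x = (4.3191)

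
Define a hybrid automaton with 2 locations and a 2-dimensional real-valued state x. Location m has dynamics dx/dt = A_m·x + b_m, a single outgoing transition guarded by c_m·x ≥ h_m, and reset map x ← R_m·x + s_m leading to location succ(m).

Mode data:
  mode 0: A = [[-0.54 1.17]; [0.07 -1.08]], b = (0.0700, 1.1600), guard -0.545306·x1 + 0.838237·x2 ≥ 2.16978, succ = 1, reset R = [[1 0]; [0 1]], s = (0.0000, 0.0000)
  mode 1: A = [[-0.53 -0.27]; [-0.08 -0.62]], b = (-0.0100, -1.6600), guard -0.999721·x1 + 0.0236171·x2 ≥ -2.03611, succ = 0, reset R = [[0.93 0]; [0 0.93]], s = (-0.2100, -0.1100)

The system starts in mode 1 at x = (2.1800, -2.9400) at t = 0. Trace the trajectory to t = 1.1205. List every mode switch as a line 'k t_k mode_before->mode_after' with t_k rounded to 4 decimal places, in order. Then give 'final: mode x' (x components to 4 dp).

Mode 1: guard c·x = -2.0361 hit at Δt = 0.6834 (t = 0.6834), x⁻ = (1.9672, -2.9411) → reset → x⁺ = (1.6195, -2.8452), jump to mode 0
Mode 0: flow for 0.4371 to horizon, guard not reached → x = (0.3923, -1.3492)

1 0.6834 1->0
final: 0 0.3923 -1.3492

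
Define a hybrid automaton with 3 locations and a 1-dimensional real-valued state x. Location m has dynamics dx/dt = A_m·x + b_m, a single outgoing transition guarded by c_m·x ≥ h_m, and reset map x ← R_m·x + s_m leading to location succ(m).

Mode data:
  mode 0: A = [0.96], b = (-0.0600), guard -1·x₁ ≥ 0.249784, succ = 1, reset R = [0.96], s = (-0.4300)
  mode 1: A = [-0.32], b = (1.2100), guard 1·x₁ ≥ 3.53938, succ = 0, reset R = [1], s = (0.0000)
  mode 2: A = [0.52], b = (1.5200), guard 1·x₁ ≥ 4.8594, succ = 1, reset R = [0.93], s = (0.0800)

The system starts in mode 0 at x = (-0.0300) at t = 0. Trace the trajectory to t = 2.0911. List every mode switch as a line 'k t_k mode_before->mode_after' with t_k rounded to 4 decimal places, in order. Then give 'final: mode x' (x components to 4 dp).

Mode 0: guard c·x = 0.2498 hit at Δt = 1.2674 (t = 1.2674), x⁻ = (-0.2498) → reset → x⁺ = (-0.6698), jump to mode 1
Mode 1: flow for 0.8237 to horizon, guard not reached → x = (0.3615)

1 1.2674 0->1
final: 1 0.3615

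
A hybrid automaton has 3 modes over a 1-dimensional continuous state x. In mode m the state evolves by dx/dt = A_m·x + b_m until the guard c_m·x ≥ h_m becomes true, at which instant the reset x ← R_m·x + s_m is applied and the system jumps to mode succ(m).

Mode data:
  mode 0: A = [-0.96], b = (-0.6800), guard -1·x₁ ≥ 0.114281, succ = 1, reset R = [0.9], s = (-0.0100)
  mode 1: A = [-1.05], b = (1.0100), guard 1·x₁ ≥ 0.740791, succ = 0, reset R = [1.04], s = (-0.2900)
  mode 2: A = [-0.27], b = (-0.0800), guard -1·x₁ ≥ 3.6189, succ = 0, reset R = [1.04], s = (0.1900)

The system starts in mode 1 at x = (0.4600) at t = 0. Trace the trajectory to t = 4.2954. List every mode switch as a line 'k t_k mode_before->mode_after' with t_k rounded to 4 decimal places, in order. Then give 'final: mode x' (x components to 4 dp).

Mode 1: guard c·x = 0.7408 hit at Δt = 0.7807 (t = 0.7807), x⁻ = (0.7408) → reset → x⁺ = (0.4804), jump to mode 0
Mode 0: guard c·x = 0.1143 hit at Δt = 0.7226 (t = 1.5033), x⁻ = (-0.1143) → reset → x⁺ = (-0.1129), jump to mode 1
Mode 1: guard c·x = 0.7408 hit at Δt = 1.5059 (t = 3.0092), x⁻ = (0.7408) → reset → x⁺ = (0.4804), jump to mode 0
Mode 0: guard c·x = 0.1143 hit at Δt = 0.7226 (t = 3.7318), x⁻ = (-0.1143) → reset → x⁺ = (-0.1129), jump to mode 1
Mode 1: flow for 0.5636 to horizon, guard not reached → x = (0.3672)

1 0.7807 1->0
2 1.5033 0->1
3 3.0092 1->0
4 3.7318 0->1
final: 1 0.3672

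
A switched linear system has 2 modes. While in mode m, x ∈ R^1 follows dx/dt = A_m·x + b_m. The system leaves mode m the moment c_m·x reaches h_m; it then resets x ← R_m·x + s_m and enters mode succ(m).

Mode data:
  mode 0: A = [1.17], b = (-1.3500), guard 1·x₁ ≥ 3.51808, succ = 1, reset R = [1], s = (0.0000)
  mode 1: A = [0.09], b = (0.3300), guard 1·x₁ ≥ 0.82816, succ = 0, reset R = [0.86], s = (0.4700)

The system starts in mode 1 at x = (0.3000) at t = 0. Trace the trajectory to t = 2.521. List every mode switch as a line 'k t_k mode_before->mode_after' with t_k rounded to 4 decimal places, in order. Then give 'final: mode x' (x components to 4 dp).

1 1.3889 1->0
final: 0 1.2605

Mode 1: guard c·x = 0.8282 hit at Δt = 1.3889 (t = 1.3889), x⁻ = (0.8282) → reset → x⁺ = (1.1822), jump to mode 0
Mode 0: flow for 1.1321 to horizon, guard not reached → x = (1.2605)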